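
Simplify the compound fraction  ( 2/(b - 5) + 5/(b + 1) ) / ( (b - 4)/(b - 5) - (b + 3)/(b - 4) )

Numerator: 2/(b - 5) + 5/(b + 1) = (7*b - 23)/(b² - 4*b - 5)
Denominator: (b - 4)/(b - 5) - (b + 3)/(b - 4) = (-6*b + 31)/(b² - 9*b + 20)
Divide: ((7*b - 23)/(b² - 4*b - 5)) · ((b² - 9*b + 20)/(-6*b + 31)) = (-7*b² + 51*b - 92)/(6*b² - 25*b - 31)

(-7*b² + 51*b - 92)/(6*b² - 25*b - 31)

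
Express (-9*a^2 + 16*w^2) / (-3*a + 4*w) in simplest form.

3*a + 4*w

-9*a^2 + 16*w^2 factors as (-3*a + 4*w)*(3*a + 4*w).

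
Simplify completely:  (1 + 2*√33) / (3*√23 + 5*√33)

(-6*√759 - 3*√23 + 5*√33 + 330)/618

Multiply numerator and denominator by -3*√23 + 5*√33.
Denominator becomes 618; numerator becomes -6*√759 - 3*√23 + 5*√33 + 330.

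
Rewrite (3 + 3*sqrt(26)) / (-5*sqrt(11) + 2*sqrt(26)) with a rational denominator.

(-5*sqrt(286) - 52 - 5*sqrt(11) - 2*sqrt(26))/57

Multiply numerator and denominator by 2*sqrt(26) + 5*sqrt(11).
Denominator becomes -171; numerator becomes 6*sqrt(26) + 15*sqrt(11) + 156 + 15*sqrt(286).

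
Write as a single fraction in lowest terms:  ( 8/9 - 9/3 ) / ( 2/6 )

-19/3

Numerator: 8/9 - 9/3 = -19/9
Denominator: 2/6 = 1/3
Divide: (-19/9) · (3) = -19/3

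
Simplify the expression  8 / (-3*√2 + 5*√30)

Multiply numerator and denominator by 3*√2 + 5*√30.
Denominator becomes 732; numerator becomes 24*√2 + 40*√30.

(6*√2 + 10*√30)/183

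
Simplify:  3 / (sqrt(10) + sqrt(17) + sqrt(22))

(-12*sqrt(935) + 15*sqrt(22) + 45*sqrt(17) + 87*sqrt(10))/655

Group as (sqrt(10) + sqrt(22)) + sqrt(17); multiply by (sqrt(10) + sqrt(22)) - sqrt(17), then rationalise the remaining surd.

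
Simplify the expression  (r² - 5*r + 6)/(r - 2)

r - 3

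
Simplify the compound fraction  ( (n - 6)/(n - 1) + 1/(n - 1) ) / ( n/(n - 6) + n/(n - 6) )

(n^2 - 11*n + 30)/(2*n^2 - 2*n)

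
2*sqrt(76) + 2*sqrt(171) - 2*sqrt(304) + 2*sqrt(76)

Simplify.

2*sqrt(76) = 4*sqrt(19); 2*sqrt(171) = 6*sqrt(19); 2*sqrt(304) = 8*sqrt(19); 2*sqrt(76) = 4*sqrt(19)
Combine: (4 + 6 - 8 + 4)·sqrt(19) = 6*sqrt(19)

6*sqrt(19)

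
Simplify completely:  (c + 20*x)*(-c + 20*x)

-c^2 + 400*x^2

(20*x)^2 - (c)^2 = -c^2 + 400*x^2.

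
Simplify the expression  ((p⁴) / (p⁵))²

p^(-2)

Inside the bracket: (p^-1)
Raise to the power 2: (p^-2)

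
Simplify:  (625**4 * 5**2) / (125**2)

625**4 = 5**16; 5**2 = 5**2; 125**2 = 5**6
Combine exponents: 5**12

5**12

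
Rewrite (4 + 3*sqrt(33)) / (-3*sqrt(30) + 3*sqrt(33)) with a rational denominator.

Multiply numerator and denominator by 3*sqrt(30) + 3*sqrt(33).
Denominator becomes 27; numerator becomes 12*sqrt(30) + 12*sqrt(33) + 27*sqrt(110) + 297.

(4*sqrt(30) + 4*sqrt(33) + 9*sqrt(110) + 99)/9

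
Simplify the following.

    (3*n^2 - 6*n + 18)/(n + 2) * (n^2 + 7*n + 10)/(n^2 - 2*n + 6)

3*n + 15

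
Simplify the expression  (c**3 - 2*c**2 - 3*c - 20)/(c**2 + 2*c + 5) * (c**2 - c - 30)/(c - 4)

Factor: c**3 - 2*c**2 - 3*c - 20 = (c**2 + 2*c + 5)*(c - 4);  c**2 - c - 30 = (c - 6)*(c + 5)
Cancel the common factors (c**2 + 2*c + 5), (c - 4).

c**2 - c - 30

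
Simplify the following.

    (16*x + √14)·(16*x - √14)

256*x² - 14

Difference of squares with P = 16*x, Q = √14.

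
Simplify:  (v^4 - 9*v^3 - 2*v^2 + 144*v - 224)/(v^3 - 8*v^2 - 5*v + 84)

(v^2 + 2*v - 8)/(v + 3)

Factor: v^4 - 9*v^3 - 2*v^2 + 144*v - 224 = (v - 4)*(v - 7)*(v - 2)*(v + 4);  v^3 - 8*v^2 - 5*v + 84 = (v - 4)*(v + 3)*(v - 7)
Cancel the common factors (v - 4), (v - 7).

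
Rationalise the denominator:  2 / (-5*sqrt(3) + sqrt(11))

(-5*sqrt(3) - sqrt(11))/32

Multiply numerator and denominator by sqrt(11) + 5*sqrt(3).
Denominator becomes -64; numerator becomes 2*sqrt(11) + 10*sqrt(3).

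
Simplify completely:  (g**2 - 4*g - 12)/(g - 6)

Factor: g**2 - 4*g - 12 = (g - 6)*(g + 2)
Cancel the common factor (g - 6).

g + 2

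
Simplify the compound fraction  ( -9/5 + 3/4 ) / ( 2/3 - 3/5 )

-63/4

Numerator: -9/5 + 3/4 = -21/20
Denominator: 2/3 - 3/5 = 1/15
Divide: (-21/20) · (15) = -63/4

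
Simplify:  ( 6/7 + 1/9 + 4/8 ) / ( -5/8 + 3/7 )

Numerator: 6/7 + 1/9 + 4/8 = 185/126
Denominator: -5/8 + 3/7 = -11/56
Divide: (185/126) · (-56/11) = -740/99

-740/99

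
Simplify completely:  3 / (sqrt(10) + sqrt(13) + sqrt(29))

Group as (sqrt(10) + sqrt(13)) + sqrt(29); multiply by (sqrt(10) + sqrt(13)) - sqrt(29), then rationalise the remaining surd.

(-3*sqrt(3770) - 9*sqrt(29) + 39*sqrt(13) + 48*sqrt(10))/242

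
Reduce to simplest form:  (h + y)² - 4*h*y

Expanding gives h² - 2*h*y + y², a perfect square.

(h - y)²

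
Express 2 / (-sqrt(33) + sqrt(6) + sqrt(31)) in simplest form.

(-2*sqrt(33) + 4*sqrt(31) + 29*sqrt(6) + 3*sqrt(682))/182

Group as (sqrt(6) + sqrt(31)) - sqrt(33); multiply by (sqrt(6) + sqrt(31)) + sqrt(33), then rationalise the remaining surd.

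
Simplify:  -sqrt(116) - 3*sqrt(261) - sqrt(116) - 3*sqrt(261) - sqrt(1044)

sqrt(116) = 2*sqrt(29); 3*sqrt(261) = 9*sqrt(29); sqrt(116) = 2*sqrt(29); 3*sqrt(261) = 9*sqrt(29); sqrt(1044) = 6*sqrt(29)
Combine: (-2 - 9 - 2 - 9 - 6)·sqrt(29) = -28*sqrt(29)

-28*sqrt(29)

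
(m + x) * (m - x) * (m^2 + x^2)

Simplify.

Pair the conjugate factors: (m+x)(m-x) = m^2 - x^2, then repeat with the next factor.

m^4 - x^4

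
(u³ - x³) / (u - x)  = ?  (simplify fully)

u² + u*x + x²

Apply the difference-of-cubes factorisation and cancel (u - x).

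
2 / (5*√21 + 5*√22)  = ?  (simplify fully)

Multiply numerator and denominator by -5*√21 + 5*√22.
Denominator becomes 25; numerator becomes -10*√21 + 10*√22.

(-2*√21 + 2*√22)/5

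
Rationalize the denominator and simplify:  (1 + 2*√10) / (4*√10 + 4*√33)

(-20 - √10 + √33 + 2*√330)/92

Multiply numerator and denominator by -4*√33 + 4*√10.
Denominator becomes -368; numerator becomes -8*√330 - 4*√33 + 4*√10 + 80.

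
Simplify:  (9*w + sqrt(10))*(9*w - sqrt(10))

Product of conjugates: (P+Q)(P-Q) = P^2 - Q^2.

81*w^2 - 10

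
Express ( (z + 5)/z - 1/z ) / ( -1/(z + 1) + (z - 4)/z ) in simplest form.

(z**2 + 5*z + 4)/(z**2 - 4*z - 4)

Numerator: (z + 5)/z - 1/z = (z + 4)/z
Denominator: -1/(z + 1) + (z - 4)/z = (z**2 - 4*z - 4)/(z**2 + z)
Divide: ((z + 4)/z) · ((z**2 + z)/(z**2 - 4*z - 4)) = (z**2 + 5*z + 4)/(z**2 - 4*z - 4)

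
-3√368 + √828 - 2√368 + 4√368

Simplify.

3√368 = 12*√23; √828 = 6*√23; 2√368 = 8*√23; 4√368 = 16*√23
Combine: (-12 + 6 - 8 + 16)·√23 = 2*√23

2*√23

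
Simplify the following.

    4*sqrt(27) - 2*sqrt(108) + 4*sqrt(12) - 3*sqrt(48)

-4*sqrt(3)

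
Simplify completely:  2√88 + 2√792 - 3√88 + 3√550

2√88 = 4*√22; 2√792 = 12*√22; 3√88 = 6*√22; 3√550 = 15*√22
Combine: (4 + 12 - 6 + 15)·√22 = 25*√22

25*√22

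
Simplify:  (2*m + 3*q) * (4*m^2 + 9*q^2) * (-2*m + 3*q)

-16*m^4 + 81*q^4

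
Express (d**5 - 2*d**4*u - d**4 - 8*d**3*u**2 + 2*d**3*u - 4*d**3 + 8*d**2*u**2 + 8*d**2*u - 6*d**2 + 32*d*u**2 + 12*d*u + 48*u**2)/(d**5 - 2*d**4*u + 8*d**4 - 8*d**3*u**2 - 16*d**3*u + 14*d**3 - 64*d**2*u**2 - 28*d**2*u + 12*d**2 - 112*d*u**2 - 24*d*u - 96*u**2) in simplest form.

Factor: d**5 - 2*d**4*u - d**4 - 8*d**3*u**2 + 2*d**3*u - 4*d**3 + 8*d**2*u**2 + 8*d**2*u - 6*d**2 + 32*d*u**2 + 12*d*u + 48*u**2 = (d - 4*u)*(d + 2*u)*(d - 3)*(d**2 + 2*d + 2);  d**5 - 2*d**4*u + 8*d**4 - 8*d**3*u**2 - 16*d**3*u + 14*d**3 - 64*d**2*u**2 - 28*d**2*u + 12*d**2 - 112*d*u**2 - 24*d*u - 96*u**2 = (d + 6)*(d - 4*u)*(d**2 + 2*d + 2)*(d + 2*u)
Cancel the common factors (d**2 + 2*d + 2), (d + 2*u), (d - 4*u).

(d - 3)/(d + 6)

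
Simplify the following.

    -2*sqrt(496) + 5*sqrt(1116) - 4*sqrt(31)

18*sqrt(31)

2*sqrt(496) = 8*sqrt(31); 5*sqrt(1116) = 30*sqrt(31); 4*sqrt(31) = 4*sqrt(31)
Combine: (-8 + 30 - 4)·sqrt(31) = 18*sqrt(31)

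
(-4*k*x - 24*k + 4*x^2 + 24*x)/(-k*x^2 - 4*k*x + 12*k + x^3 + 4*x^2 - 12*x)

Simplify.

4/(x - 2)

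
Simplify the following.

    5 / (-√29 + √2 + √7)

Group as (√2 + √7) - √29; multiply by (√2 + √7) + √29, then rationalise the remaining surd.

(-50*√29 - 60*√7 - 85*√2 - 5*√406)/172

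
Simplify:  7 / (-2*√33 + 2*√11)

Multiply numerator and denominator by 2*√11 + 2*√33.
Denominator becomes -88; numerator becomes 14*√11 + 14*√33.

(-7*√33 - 7*√11)/44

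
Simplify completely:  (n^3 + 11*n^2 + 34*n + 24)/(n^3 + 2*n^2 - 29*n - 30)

Factor: n^3 + 11*n^2 + 34*n + 24 = (n + 6)*(n + 4)*(n + 1);  n^3 + 2*n^2 - 29*n - 30 = (n + 6)*(n - 5)*(n + 1)
Cancel the common factors (n + 6), (n + 1).

(n + 4)/(n - 5)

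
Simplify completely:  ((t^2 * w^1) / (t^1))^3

Inside the bracket: t^1 * w^1
Raise to the power 3: t^3 * w^3

t^3*w^3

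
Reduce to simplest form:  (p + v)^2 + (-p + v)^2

Binomially expand both and collect terms in v, p.

2*p^2 + 2*v^2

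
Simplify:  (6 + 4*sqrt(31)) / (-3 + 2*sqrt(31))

Multiply numerator and denominator by -2*sqrt(31) - 3.
Denominator becomes -115; numerator becomes -266 - 24*sqrt(31).

(24*sqrt(31) + 266)/115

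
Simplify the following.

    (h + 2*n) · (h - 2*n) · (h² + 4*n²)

h⁴ - 16*n⁴

(h+(2*n))(h-(2*n)) = h² - 4*n²; continue pairing.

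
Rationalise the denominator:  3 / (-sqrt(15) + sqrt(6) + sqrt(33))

(-4*sqrt(15) - 2*sqrt(33) + 7*sqrt(6) + sqrt(330))/12

Group as (sqrt(6) + sqrt(33)) - sqrt(15); multiply by (sqrt(6) + sqrt(33)) + sqrt(15), then rationalise the remaining surd.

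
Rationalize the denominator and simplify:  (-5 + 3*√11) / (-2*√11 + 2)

Multiply numerator and denominator by 2 + 2*√11.
Denominator becomes -40; numerator becomes -4*√11 + 56.

(-14 + √11)/10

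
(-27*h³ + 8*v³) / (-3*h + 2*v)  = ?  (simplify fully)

Factor as (a-b)(a^2+ab+b^2) with a=(2*v), b=(3*h).

9*h² + 6*h*v + 4*v²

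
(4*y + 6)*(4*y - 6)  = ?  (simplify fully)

16*y^2 - 36

(4*y)^2 - (6)^2 = 16*y^2 - 36.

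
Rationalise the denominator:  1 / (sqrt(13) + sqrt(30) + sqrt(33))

(-3*sqrt(1430) + 5*sqrt(33) + 8*sqrt(30) + 25*sqrt(13))/730

Group as (sqrt(13) + sqrt(30)) + sqrt(33); multiply by (sqrt(13) + sqrt(30)) - sqrt(33), then rationalise the remaining surd.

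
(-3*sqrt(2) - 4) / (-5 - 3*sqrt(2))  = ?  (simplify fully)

(2 + 3*sqrt(2))/7

Multiply numerator and denominator by -5 + 3*sqrt(2).
Denominator becomes 7; numerator becomes 2 + 3*sqrt(2).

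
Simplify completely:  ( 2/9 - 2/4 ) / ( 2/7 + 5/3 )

Numerator: 2/9 - 2/4 = -5/18
Denominator: 2/7 + 5/3 = 41/21
Divide: (-5/18) · (21/41) = -35/246

-35/246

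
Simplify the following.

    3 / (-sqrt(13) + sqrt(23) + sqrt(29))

(-117*sqrt(13) + 21*sqrt(29) + 57*sqrt(23) + 6*sqrt(8671))/1147

Group as (sqrt(23) + sqrt(29)) - sqrt(13); multiply by (sqrt(23) + sqrt(29)) + sqrt(13), then rationalise the remaining surd.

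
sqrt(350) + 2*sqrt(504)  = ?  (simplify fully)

17*sqrt(14)

sqrt(350) = 5*sqrt(14); 2*sqrt(504) = 12*sqrt(14)
Combine: (5 + 12)·sqrt(14) = 17*sqrt(14)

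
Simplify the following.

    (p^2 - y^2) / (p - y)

p + y

Difference of squares: factor out (p - y).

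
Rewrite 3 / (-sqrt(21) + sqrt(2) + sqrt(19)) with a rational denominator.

Group as (sqrt(2) + sqrt(19)) - sqrt(21); multiply by (sqrt(2) + sqrt(19)) + sqrt(21), then rationalise the remaining surd.

(6*sqrt(19) + 57*sqrt(2) + 3*sqrt(798))/76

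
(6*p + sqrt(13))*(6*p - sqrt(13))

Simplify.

36*p^2 - 13

Difference of squares with P = 6*p, Q = sqrt(13).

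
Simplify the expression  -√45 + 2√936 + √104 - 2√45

-9*√5 + 14*√26

√45 = 3*√5; 2√936 = 12*√26; √104 = 2*√26; 2√45 = 6*√5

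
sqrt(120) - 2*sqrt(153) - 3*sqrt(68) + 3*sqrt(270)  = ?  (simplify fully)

-12*sqrt(17) + 11*sqrt(30)

sqrt(120) = 2*sqrt(30); 2*sqrt(153) = 6*sqrt(17); 3*sqrt(68) = 6*sqrt(17); 3*sqrt(270) = 9*sqrt(30)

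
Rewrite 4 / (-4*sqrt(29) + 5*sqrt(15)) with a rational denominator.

(-16*sqrt(29) - 20*sqrt(15))/89

Multiply numerator and denominator by 5*sqrt(15) + 4*sqrt(29).
Denominator becomes -89; numerator becomes 20*sqrt(15) + 16*sqrt(29).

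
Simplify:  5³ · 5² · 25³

5^11

5³ = 5^3; 5² = 5^2; 25³ = 5^6
Combine exponents: 5^11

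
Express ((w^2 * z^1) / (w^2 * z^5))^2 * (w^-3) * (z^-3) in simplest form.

1/(w^3*z^11)

Inside the bracket: (z^-4)
Raise to the power 2: (z^-8)
Multiply by (w^-3) * (z^-3): add exponents.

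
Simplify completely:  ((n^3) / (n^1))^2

Inside the bracket: n^2
Raise to the power 2: n^4

n^4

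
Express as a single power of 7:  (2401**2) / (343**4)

2401**2 = 7**8; 343**4 = 7**12
Combine exponents: 7**(-4)

7**(-4)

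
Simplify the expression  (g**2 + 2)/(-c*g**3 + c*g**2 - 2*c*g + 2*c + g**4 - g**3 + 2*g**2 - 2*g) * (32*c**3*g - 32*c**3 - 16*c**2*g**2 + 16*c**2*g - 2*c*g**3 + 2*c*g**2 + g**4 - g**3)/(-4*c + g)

Factor: -c*g**3 + c*g**2 - 2*c*g + 2*c + g**4 - g**3 + 2*g**2 - 2*g = (g**2 + 2)*(-c + g)*(g - 1);  32*c**3*g - 32*c**3 - 16*c**2*g**2 + 16*c**2*g - 2*c*g**3 + 2*c*g**2 + g**4 - g**3 = (-2*c + g)*(-4*c + g)*(4*c + g)*(g - 1)
Cancel the common factors (g**2 + 2), (-4*c + g), (g - 1).

(8*c**2 - 2*c*g - g**2)/(c - g)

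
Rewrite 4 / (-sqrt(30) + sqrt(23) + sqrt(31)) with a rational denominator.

(-24*sqrt(30) + 22*sqrt(31) + 38*sqrt(23) + 2*sqrt(21390))/569

Group as (sqrt(23) + sqrt(31)) - sqrt(30); multiply by (sqrt(23) + sqrt(31)) + sqrt(30), then rationalise the remaining surd.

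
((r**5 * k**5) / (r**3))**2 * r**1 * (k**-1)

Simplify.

k**9*r**5

Inside the bracket: r**2 * k**5
Raise to the power 2: r**4 * k**10
Multiply by r**1 * (k**-1): add exponents.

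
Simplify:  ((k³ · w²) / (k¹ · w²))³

Inside the bracket: k²
Raise to the power 3: k⁶

k⁶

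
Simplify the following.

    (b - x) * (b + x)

b^2 - x^2

(b+x)(b-x) = b^2 - x^2.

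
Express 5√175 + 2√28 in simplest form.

5√175 = 25*√7; 2√28 = 4*√7
Combine: (25 + 4)·√7 = 29*√7

29*√7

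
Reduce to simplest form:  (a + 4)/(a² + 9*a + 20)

Factor: a² + 9*a + 20 = (a + 4)·(a + 5)
Cancel the common factor (a + 4).

1/(a + 5)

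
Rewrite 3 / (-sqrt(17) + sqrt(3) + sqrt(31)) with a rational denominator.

(-51*sqrt(17) - 33*sqrt(31) + 135*sqrt(3) + 6*sqrt(1581))/83

Group as (sqrt(3) + sqrt(31)) - sqrt(17); multiply by (sqrt(3) + sqrt(31)) + sqrt(17), then rationalise the remaining surd.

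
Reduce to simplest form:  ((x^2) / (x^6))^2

x^(-8)

Inside the bracket: (x^-4)
Raise to the power 2: (x^-8)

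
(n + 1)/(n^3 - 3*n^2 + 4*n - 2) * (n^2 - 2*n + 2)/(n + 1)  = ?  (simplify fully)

1/(n - 1)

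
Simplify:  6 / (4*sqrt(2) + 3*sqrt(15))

Multiply numerator and denominator by -4*sqrt(2) + 3*sqrt(15).
Denominator becomes 103; numerator becomes -24*sqrt(2) + 18*sqrt(15).

(-24*sqrt(2) + 18*sqrt(15))/103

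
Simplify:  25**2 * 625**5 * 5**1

5**25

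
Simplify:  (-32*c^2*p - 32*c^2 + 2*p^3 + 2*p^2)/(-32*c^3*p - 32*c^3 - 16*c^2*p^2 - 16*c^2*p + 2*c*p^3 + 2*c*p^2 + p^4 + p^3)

2/(2*c + p)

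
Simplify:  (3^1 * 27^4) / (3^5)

3^1 = 3^1; 27^4 = 3^12; 3^5 = 3^5
Combine exponents: 3^8

3^8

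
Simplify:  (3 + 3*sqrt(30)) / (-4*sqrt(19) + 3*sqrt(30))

(-12*sqrt(570) - 270 - 12*sqrt(19) - 9*sqrt(30))/34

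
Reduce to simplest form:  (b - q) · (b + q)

Pair the conjugate factors: (b+q)(b-q) = b² - q².

b² - q²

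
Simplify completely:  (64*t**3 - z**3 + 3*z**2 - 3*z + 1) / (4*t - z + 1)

16*t**2 + 4*t*z - 4*t + z**2 - 2*z + 1

(4*t)**3 - (z - 1)**3 = (4*t - z + 1)(16*t**2 + 4*t*z - 4*t + z**2 - 2*z + 1).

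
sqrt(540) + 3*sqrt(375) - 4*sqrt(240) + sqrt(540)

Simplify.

sqrt(540) = 6*sqrt(15); 3*sqrt(375) = 15*sqrt(15); 4*sqrt(240) = 16*sqrt(15); sqrt(540) = 6*sqrt(15)
Combine: (6 + 15 - 16 + 6)·sqrt(15) = 11*sqrt(15)

11*sqrt(15)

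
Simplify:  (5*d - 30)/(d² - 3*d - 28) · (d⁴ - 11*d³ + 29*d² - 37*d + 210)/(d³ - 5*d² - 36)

(5*d - 25)/(d + 4)

Factor: 5*d - 30 = 5·(d - 6);  d² - 3*d - 28 = (d + 4)·(d - 7);  d⁴ - 11*d³ + 29*d² - 37*d + 210 = (d - 7)·(d² + d + 6)·(d - 5);  d³ - 5*d² - 36 = (d² + d + 6)·(d - 6)
Cancel the common factors (d² + d + 6), (d - 7), (d - 6).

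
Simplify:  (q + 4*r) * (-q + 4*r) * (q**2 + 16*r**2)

Pair the conjugate factors: ((4*r)+q)((4*r)-q) = -q**2 + 16*r**2, then repeat with the next factor.

-q**4 + 256*r**4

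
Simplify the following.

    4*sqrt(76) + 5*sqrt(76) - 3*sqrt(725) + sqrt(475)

-15*sqrt(29) + 23*sqrt(19)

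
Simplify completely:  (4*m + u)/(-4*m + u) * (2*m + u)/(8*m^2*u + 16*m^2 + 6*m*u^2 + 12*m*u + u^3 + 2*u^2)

1/(-4*m*u - 8*m + u^2 + 2*u)

Factor: 8*m^2*u + 16*m^2 + 6*m*u^2 + 12*m*u + u^3 + 2*u^2 = (u + 2)*(4*m + u)*(2*m + u)
Cancel the common factors (4*m + u), (2*m + u).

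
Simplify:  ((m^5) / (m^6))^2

Inside the bracket: (m^-1)
Raise to the power 2: (m^-2)

m^(-2)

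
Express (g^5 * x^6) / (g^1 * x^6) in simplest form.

g^4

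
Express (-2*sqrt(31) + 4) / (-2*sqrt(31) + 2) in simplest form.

(-sqrt(31) + 29)/30

Multiply numerator and denominator by 2 + 2*sqrt(31).
Denominator becomes -120; numerator becomes -116 + 4*sqrt(31).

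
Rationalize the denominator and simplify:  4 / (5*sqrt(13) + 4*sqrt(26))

(-20*sqrt(13) + 16*sqrt(26))/91

Multiply numerator and denominator by -5*sqrt(13) + 4*sqrt(26).
Denominator becomes 91; numerator becomes -20*sqrt(13) + 16*sqrt(26).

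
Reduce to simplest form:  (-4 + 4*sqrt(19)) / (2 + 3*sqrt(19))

(-20*sqrt(19) + 236)/167

Multiply numerator and denominator by -3*sqrt(19) + 2.
Denominator becomes -167; numerator becomes -236 + 20*sqrt(19).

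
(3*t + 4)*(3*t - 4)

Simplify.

(3*t)^2 - (4)^2 = 9*t^2 - 16.

9*t^2 - 16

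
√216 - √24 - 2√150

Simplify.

-6*√6

√216 = 6*√6; √24 = 2*√6; 2√150 = 10*√6
Combine: (6 - 2 - 10)·√6 = -6*√6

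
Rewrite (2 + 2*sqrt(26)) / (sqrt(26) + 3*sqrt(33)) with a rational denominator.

(-52 - 2*sqrt(26) + 6*sqrt(33) + 6*sqrt(858))/271

Multiply numerator and denominator by -3*sqrt(33) + sqrt(26).
Denominator becomes -271; numerator becomes -6*sqrt(858) - 6*sqrt(33) + 2*sqrt(26) + 52.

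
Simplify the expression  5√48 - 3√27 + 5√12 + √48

5√48 = 20*√3; 3√27 = 9*√3; 5√12 = 10*√3; √48 = 4*√3
Combine: (20 - 9 + 10 + 4)·√3 = 25*√3

25*√3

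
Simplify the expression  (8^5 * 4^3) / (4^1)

2^19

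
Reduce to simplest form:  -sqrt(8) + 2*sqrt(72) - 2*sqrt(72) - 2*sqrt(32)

-10*sqrt(2)

sqrt(8) = 2*sqrt(2); 2*sqrt(72) = 12*sqrt(2); 2*sqrt(72) = 12*sqrt(2); 2*sqrt(32) = 8*sqrt(2)
Combine: (-2 + 12 - 12 - 8)·sqrt(2) = -10*sqrt(2)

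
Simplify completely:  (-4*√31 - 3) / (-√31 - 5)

(-17*√31 + 109)/6

Multiply numerator and denominator by -5 + √31.
Denominator becomes -6; numerator becomes -109 + 17*√31.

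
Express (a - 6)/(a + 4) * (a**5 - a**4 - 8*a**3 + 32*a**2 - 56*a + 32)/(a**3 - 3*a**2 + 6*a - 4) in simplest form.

a**2 - 8*a + 12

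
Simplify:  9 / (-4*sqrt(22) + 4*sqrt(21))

Multiply numerator and denominator by 4*sqrt(21) + 4*sqrt(22).
Denominator becomes -16; numerator becomes 36*sqrt(21) + 36*sqrt(22).

(-9*sqrt(22) - 9*sqrt(21))/4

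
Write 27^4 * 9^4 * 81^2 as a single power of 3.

3^28

27^4 = 3^12; 9^4 = 3^8; 81^2 = 3^8
Combine exponents: 3^28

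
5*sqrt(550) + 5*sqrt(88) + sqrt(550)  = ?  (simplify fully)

5*sqrt(550) = 25*sqrt(22); 5*sqrt(88) = 10*sqrt(22); sqrt(550) = 5*sqrt(22)
Combine: (25 + 10 + 5)·sqrt(22) = 40*sqrt(22)

40*sqrt(22)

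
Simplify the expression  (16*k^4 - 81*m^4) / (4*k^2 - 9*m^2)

4*k^2 + 9*m^2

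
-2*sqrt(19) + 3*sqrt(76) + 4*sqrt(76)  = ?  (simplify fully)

2*sqrt(19) = 2*sqrt(19); 3*sqrt(76) = 6*sqrt(19); 4*sqrt(76) = 8*sqrt(19)
Combine: (-2 + 6 + 8)·sqrt(19) = 12*sqrt(19)

12*sqrt(19)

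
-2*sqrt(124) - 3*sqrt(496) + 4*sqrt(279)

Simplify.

2*sqrt(124) = 4*sqrt(31); 3*sqrt(496) = 12*sqrt(31); 4*sqrt(279) = 12*sqrt(31)
Combine: (-4 - 12 + 12)·sqrt(31) = -4*sqrt(31)

-4*sqrt(31)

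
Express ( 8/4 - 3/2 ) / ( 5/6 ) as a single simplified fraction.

3/5

Numerator: 8/4 - 3/2 = 1/2
Denominator: 5/6 = 5/6
Divide: (1/2) · (6/5) = 3/5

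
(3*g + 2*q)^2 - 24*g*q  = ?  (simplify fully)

After expansion: 9*g^2 - 12*g*q + 4*q^2 — a perfect-square trinomial.

(3*g - 2*q)^2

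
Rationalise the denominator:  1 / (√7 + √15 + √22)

Group as (√15 + √22) + √7; multiply by (√15 + √22) - √7, then rationalise the remaining surd.

(-√2310 + 7*√15 + 15*√7)/210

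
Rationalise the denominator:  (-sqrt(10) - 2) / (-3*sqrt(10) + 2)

(4*sqrt(10) + 17)/43

Multiply numerator and denominator by 2 + 3*sqrt(10).
Denominator becomes -86; numerator becomes -34 - 8*sqrt(10).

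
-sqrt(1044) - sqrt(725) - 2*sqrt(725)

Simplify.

sqrt(1044) = 6*sqrt(29); sqrt(725) = 5*sqrt(29); 2*sqrt(725) = 10*sqrt(29)
Combine: (-6 - 5 - 10)·sqrt(29) = -21*sqrt(29)

-21*sqrt(29)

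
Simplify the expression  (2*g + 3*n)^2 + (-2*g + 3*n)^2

8*g^2 + 18*n^2

Only the even-power cross terms survive.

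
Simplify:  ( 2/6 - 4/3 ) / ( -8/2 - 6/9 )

3/14

Numerator: 2/6 - 4/3 = -1
Denominator: -8/2 - 6/9 = -14/3
Divide: (-1) · (-3/14) = 3/14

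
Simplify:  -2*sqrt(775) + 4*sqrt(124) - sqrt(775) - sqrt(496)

-11*sqrt(31)

2*sqrt(775) = 10*sqrt(31); 4*sqrt(124) = 8*sqrt(31); sqrt(775) = 5*sqrt(31); sqrt(496) = 4*sqrt(31)
Combine: (-10 + 8 - 5 - 4)·sqrt(31) = -11*sqrt(31)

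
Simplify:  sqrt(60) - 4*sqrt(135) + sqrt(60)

-8*sqrt(15)

sqrt(60) = 2*sqrt(15); 4*sqrt(135) = 12*sqrt(15); sqrt(60) = 2*sqrt(15)
Combine: (2 - 12 + 2)·sqrt(15) = -8*sqrt(15)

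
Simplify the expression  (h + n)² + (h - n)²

2*h² + 2*n²

Write as f(h,n) + f(h,-n) and expand.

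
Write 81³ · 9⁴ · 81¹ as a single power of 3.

81³ = 3^12; 9⁴ = 3^8; 81¹ = 3^4
Combine exponents: 3^24

3^24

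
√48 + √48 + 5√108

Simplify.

√48 = 4*√3; √48 = 4*√3; 5√108 = 30*√3
Combine: (4 + 4 + 30)·√3 = 38*√3

38*√3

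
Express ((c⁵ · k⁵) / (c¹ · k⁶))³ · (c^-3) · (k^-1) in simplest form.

Inside the bracket: c⁴ · (k^-1)
Raise to the power 3: c^12 · (k^-3)
Multiply by (c^-3) · (k^-1): add exponents.

c⁹/k⁴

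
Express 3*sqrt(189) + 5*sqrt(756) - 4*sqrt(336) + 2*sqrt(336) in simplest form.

31*sqrt(21)

3*sqrt(189) = 9*sqrt(21); 5*sqrt(756) = 30*sqrt(21); 4*sqrt(336) = 16*sqrt(21); 2*sqrt(336) = 8*sqrt(21)
Combine: (9 + 30 - 16 + 8)·sqrt(21) = 31*sqrt(21)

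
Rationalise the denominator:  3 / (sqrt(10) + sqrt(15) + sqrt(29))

Group as (sqrt(10) + sqrt(15)) + sqrt(29); multiply by (sqrt(10) + sqrt(15)) - sqrt(29), then rationalise the remaining surd.

(-15*sqrt(174) - 6*sqrt(29) + 36*sqrt(15) + 51*sqrt(10))/292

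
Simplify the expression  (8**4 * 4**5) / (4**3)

8**4 = 2**12; 4**5 = 2**10; 4**3 = 2**6
Combine exponents: 2**16

2**16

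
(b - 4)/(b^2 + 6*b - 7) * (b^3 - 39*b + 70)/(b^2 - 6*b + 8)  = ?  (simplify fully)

Factor: b^2 + 6*b - 7 = (b - 1)*(b + 7);  b^3 - 39*b + 70 = (b - 2)*(b + 7)*(b - 5);  b^2 - 6*b + 8 = (b - 4)*(b - 2)
Cancel the common factors (b - 4), (b - 2), (b + 7).

(b - 5)/(b - 1)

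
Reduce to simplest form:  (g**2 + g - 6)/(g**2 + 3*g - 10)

(g + 3)/(g + 5)

Factor: g**2 + g - 6 = (g - 2)*(g + 3);  g**2 + 3*g - 10 = (g - 2)*(g + 5)
Cancel the common factor (g - 2).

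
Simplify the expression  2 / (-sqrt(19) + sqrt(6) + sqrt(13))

Group as (sqrt(6) + sqrt(13)) - sqrt(19); multiply by (sqrt(6) + sqrt(13)) + sqrt(19), then rationalise the remaining surd.

(6*sqrt(13) + 13*sqrt(6) + sqrt(1482))/78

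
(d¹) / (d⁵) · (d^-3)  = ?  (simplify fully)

d^(-7)

Quotient: (d^-4)
Multiply by (d^-3): add exponents.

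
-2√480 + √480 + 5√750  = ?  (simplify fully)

2√480 = 8*√30; √480 = 4*√30; 5√750 = 25*√30
Combine: (-8 + 4 + 25)·√30 = 21*√30

21*√30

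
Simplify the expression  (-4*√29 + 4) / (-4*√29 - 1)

Multiply numerator and denominator by -1 + 4*√29.
Denominator becomes -463; numerator becomes -468 + 20*√29.

(-20*√29 + 468)/463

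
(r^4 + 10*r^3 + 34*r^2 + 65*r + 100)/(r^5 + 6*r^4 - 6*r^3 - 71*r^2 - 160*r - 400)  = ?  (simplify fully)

1/(r - 4)

Factor: r^4 + 10*r^3 + 34*r^2 + 65*r + 100 = (r + 5)*(r^2 + r + 5)*(r + 4);  r^5 + 6*r^4 - 6*r^3 - 71*r^2 - 160*r - 400 = (r + 5)*(r - 4)*(r + 4)*(r^2 + r + 5)
Cancel the common factors (r^2 + r + 5), (r + 5), (r + 4).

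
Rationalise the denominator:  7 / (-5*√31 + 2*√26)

(-35*√31 - 14*√26)/671

Multiply numerator and denominator by 2*√26 + 5*√31.
Denominator becomes -671; numerator becomes 14*√26 + 35*√31.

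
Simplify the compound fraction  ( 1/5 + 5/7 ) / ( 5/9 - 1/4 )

Numerator: 1/5 + 5/7 = 32/35
Denominator: 5/9 - 1/4 = 11/36
Divide: (32/35) · (36/11) = 1152/385

1152/385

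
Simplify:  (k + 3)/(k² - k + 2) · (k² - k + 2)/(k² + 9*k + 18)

1/(k + 6)

Factor: k² + 9*k + 18 = (k + 6)·(k + 3)
Cancel the common factors (k² - k + 2), (k + 3).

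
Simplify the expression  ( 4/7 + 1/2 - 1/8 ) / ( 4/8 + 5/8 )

Numerator: 4/7 + 1/2 - 1/8 = 53/56
Denominator: 4/8 + 5/8 = 9/8
Divide: (53/56) · (8/9) = 53/63

53/63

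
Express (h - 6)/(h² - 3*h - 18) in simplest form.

Factor: h² - 3*h - 18 = (h - 6)·(h + 3)
Cancel the common factor (h - 6).

1/(h + 3)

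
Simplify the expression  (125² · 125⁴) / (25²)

5^14

125² = 5^6; 125⁴ = 5^12; 25² = 5^4
Combine exponents: 5^14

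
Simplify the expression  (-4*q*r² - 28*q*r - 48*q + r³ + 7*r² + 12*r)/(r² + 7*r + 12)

-4*q + r

Factor: -4*q*r² - 28*q*r - 48*q + r³ + 7*r² + 12*r = (-4*q + r)·(r + 3)·(r + 4);  r² + 7*r + 12 = (r + 4)·(r + 3)
Cancel the common factors (r + 3), (r + 4).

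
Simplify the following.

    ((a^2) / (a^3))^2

a^(-2)

Inside the bracket: (a^-1)
Raise to the power 2: (a^-2)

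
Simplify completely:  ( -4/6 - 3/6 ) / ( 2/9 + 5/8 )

-84/61

Numerator: -4/6 - 3/6 = -7/6
Denominator: 2/9 + 5/8 = 61/72
Divide: (-7/6) · (72/61) = -84/61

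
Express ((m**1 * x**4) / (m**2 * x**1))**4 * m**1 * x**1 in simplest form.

Inside the bracket: (m**-1) * x**3
Raise to the power 4: (m**-4) * x**12
Multiply by m**1 * x**1: add exponents.

x**13/m**3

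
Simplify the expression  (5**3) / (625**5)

5**(-17)

5**3 = 5**3; 625**5 = 5**20
Combine exponents: 5**(-17)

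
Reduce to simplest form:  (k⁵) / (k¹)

k⁴

Quotient: k⁴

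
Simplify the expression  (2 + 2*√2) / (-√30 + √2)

Multiply numerator and denominator by √2 + √30.
Denominator becomes -28; numerator becomes 2*√2 + 4 + 2*√30 + 4*√15.

(-2*√15 - √30 - 2 - √2)/14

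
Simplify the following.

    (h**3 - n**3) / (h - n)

h**2 + h*n + n**2

Apply the difference-of-cubes factorisation and cancel (h - n).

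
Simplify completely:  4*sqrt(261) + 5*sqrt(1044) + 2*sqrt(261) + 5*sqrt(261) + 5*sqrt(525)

4*sqrt(261) = 12*sqrt(29); 5*sqrt(1044) = 30*sqrt(29); 2*sqrt(261) = 6*sqrt(29); 5*sqrt(261) = 15*sqrt(29); 5*sqrt(525) = 25*sqrt(21)

25*sqrt(21) + 63*sqrt(29)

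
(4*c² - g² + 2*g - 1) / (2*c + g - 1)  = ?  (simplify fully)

2*c - g + 1

Difference of squares: factor out (2*c + g - 1).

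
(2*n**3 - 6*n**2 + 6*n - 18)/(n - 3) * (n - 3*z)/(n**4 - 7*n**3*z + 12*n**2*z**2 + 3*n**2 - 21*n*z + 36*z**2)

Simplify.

-2/(-n + 4*z)

Factor: 2*n**3 - 6*n**2 + 6*n - 18 = 2*(n**2 + 3)*(n - 3);  n**4 - 7*n**3*z + 12*n**2*z**2 + 3*n**2 - 21*n*z + 36*z**2 = (n**2 + 3)*(n - 4*z)*(n - 3*z)
Cancel the common factors (n**2 + 3), (n - 3), (n - 3*z).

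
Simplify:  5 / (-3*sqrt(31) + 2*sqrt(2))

(-15*sqrt(31) - 10*sqrt(2))/271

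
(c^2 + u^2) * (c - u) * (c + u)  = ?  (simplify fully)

Pair the conjugate factors: (c+u)(c-u) = c^2 - u^2, then repeat with the next factor.

c^4 - u^4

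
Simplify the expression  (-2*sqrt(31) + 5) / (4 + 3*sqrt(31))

Multiply numerator and denominator by -3*sqrt(31) + 4.
Denominator becomes -263; numerator becomes -23*sqrt(31) + 206.

(-206 + 23*sqrt(31))/263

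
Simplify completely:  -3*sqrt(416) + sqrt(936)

3*sqrt(416) = 12*sqrt(26); sqrt(936) = 6*sqrt(26)
Combine: (-12 + 6)·sqrt(26) = -6*sqrt(26)

-6*sqrt(26)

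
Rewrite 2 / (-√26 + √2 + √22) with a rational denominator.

(√26 + 3*√22 + 23*√2 + 2*√286)/43

Group as (√2 + √22) - √26; multiply by (√2 + √22) + √26, then rationalise the remaining surd.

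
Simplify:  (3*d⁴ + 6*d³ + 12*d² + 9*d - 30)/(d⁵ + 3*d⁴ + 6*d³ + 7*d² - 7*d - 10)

Factor: 3*d⁴ + 6*d³ + 12*d² + 9*d - 30 = 3·(d + 2)·(d - 1)·(d² + d + 5);  d⁵ + 3*d⁴ + 6*d³ + 7*d² - 7*d - 10 = (d - 1)·(d + 2)·(d² + d + 5)·(d + 1)
Cancel the common factors (d² + d + 5), (d + 2), (d - 1).

3/(d + 1)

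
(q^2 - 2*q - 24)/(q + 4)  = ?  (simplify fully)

q - 6

Factor: q^2 - 2*q - 24 = (q - 6)*(q + 4)
Cancel the common factor (q + 4).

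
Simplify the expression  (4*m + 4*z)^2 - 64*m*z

16*(m - z)^2

After expansion: 16*m^2 - 32*m*z + 16*z^2 — a perfect-square trinomial.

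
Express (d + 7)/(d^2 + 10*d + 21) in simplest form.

1/(d + 3)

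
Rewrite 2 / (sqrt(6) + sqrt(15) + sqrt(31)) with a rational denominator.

(-3*sqrt(310) - 5*sqrt(31) + 11*sqrt(15) + 20*sqrt(6))/65

Group as (sqrt(15) + sqrt(31)) + sqrt(6); multiply by (sqrt(15) + sqrt(31)) - sqrt(6), then rationalise the remaining surd.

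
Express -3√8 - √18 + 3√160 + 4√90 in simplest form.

-9*√2 + 24*√10

3√8 = 6*√2; √18 = 3*√2; 3√160 = 12*√10; 4√90 = 12*√10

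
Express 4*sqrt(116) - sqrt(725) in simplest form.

4*sqrt(116) = 8*sqrt(29); sqrt(725) = 5*sqrt(29)
Combine: (8 - 5)·sqrt(29) = 3*sqrt(29)

3*sqrt(29)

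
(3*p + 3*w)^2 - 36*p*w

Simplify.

9*(p - w)^2

After expansion: 9*p^2 - 18*p*w + 9*w^2 — a perfect-square trinomial.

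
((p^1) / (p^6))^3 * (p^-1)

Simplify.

Inside the bracket: (p^-5)
Raise to the power 3: (p^-15)
Multiply by (p^-1): add exponents.

p^(-16)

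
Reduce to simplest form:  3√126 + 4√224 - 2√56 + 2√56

25*√14

3√126 = 9*√14; 4√224 = 16*√14; 2√56 = 4*√14; 2√56 = 4*√14
Combine: (9 + 16 - 4 + 4)·√14 = 25*√14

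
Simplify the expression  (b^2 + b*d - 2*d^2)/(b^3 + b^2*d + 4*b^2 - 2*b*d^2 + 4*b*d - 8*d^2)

Factor: b^2 + b*d - 2*d^2 = (b - d)*(b + 2*d);  b^3 + b^2*d + 4*b^2 - 2*b*d^2 + 4*b*d - 8*d^2 = (b - d)*(b + 2*d)*(b + 4)
Cancel the common factors (b - d), (b + 2*d).

1/(b + 4)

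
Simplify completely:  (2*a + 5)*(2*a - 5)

Difference of squares with P = 2*a, Q = 5.

4*a**2 - 25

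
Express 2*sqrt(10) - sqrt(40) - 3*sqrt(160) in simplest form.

-12*sqrt(10)

2*sqrt(10) = 2*sqrt(10); sqrt(40) = 2*sqrt(10); 3*sqrt(160) = 12*sqrt(10)
Combine: (2 - 2 - 12)·sqrt(10) = -12*sqrt(10)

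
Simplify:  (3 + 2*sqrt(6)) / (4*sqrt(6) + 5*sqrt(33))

Multiply numerator and denominator by -5*sqrt(33) + 4*sqrt(6).
Denominator becomes -729; numerator becomes -30*sqrt(22) - 15*sqrt(33) + 12*sqrt(6) + 48.

(-16 - 4*sqrt(6) + 5*sqrt(33) + 10*sqrt(22))/243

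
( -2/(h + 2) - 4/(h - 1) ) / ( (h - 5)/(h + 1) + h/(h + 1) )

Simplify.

Numerator: -2/(h + 2) - 4/(h - 1) = (-6*h - 6)/(h^2 + h - 2)
Denominator: (h - 5)/(h + 1) + h/(h + 1) = (2*h - 5)/(h + 1)
Divide: ((-6*h - 6)/(h^2 + h - 2)) · ((h + 1)/(2*h - 5)) = (-6*h^2 - 12*h - 6)/(2*h^3 - 3*h^2 - 9*h + 10)

(-6*h^2 - 12*h - 6)/(2*h^3 - 3*h^2 - 9*h + 10)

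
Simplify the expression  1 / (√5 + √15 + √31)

(-10*√93 - 11*√31 + 21*√15 + 41*√5)/179

Group as (√15 + √31) + √5; multiply by (√15 + √31) - √5, then rationalise the remaining surd.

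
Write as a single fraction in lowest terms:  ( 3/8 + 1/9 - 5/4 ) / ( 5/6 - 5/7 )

Numerator: 3/8 + 1/9 - 5/4 = -55/72
Denominator: 5/6 - 5/7 = 5/42
Divide: (-55/72) · (42/5) = -77/12

-77/12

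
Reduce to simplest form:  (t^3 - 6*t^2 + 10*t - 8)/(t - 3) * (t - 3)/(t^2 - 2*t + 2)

t - 4

Factor: t^3 - 6*t^2 + 10*t - 8 = (t^2 - 2*t + 2)*(t - 4)
Cancel the common factors (t^2 - 2*t + 2), (t - 3).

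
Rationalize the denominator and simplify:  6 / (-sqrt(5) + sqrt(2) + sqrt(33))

Group as (sqrt(2) + sqrt(33)) - sqrt(5); multiply by (sqrt(2) + sqrt(33)) + sqrt(5), then rationalise the remaining surd.

(-18*sqrt(2) - sqrt(330) + 15*sqrt(5) + 13*sqrt(33))/53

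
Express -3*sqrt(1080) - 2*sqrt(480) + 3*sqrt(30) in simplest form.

-23*sqrt(30)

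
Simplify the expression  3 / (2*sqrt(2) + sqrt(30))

(-6*sqrt(2) + 3*sqrt(30))/22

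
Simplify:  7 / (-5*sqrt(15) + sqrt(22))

Multiply numerator and denominator by sqrt(22) + 5*sqrt(15).
Denominator becomes -353; numerator becomes 7*sqrt(22) + 35*sqrt(15).

(-35*sqrt(15) - 7*sqrt(22))/353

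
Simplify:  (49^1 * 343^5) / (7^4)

49^1 = 7^2; 343^5 = 7^15; 7^4 = 7^4
Combine exponents: 7^13

7^13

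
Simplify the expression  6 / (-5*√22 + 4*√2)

(-15*√22 - 12*√2)/259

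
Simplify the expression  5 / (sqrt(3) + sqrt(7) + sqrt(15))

(-30*sqrt(35) - 25*sqrt(15) + 55*sqrt(7) + 95*sqrt(3))/59

Group as (sqrt(3) + sqrt(15)) + sqrt(7); multiply by (sqrt(3) + sqrt(15)) - sqrt(7), then rationalise the remaining surd.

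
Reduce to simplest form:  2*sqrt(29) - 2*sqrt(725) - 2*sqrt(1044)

2*sqrt(29) = 2*sqrt(29); 2*sqrt(725) = 10*sqrt(29); 2*sqrt(1044) = 12*sqrt(29)
Combine: (2 - 10 - 12)·sqrt(29) = -20*sqrt(29)

-20*sqrt(29)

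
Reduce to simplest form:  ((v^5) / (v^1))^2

v^8

Inside the bracket: v^4
Raise to the power 2: v^8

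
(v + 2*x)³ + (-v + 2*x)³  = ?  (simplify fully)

12*v²*x + 16*x³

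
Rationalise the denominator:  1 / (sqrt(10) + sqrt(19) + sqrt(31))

(-sqrt(5890) - sqrt(31) + 11*sqrt(19) + 20*sqrt(10))/378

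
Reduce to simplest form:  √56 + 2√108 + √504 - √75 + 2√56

√56 = 2*√14; 2√108 = 12*√3; √504 = 6*√14; √75 = 5*√3; 2√56 = 4*√14

7*√3 + 12*√14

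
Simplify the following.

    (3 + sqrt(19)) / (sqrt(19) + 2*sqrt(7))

(-19 - 3*sqrt(19) + 6*sqrt(7) + 2*sqrt(133))/9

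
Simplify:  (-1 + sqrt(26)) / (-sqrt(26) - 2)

(-28 + 3*sqrt(26))/22

Multiply numerator and denominator by -2 + sqrt(26).
Denominator becomes -22; numerator becomes -3*sqrt(26) + 28.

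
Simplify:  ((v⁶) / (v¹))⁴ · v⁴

Inside the bracket: v⁵
Raise to the power 4: v^20
Multiply by v⁴: add exponents.

v^24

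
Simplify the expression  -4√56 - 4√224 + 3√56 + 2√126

4√56 = 8*√14; 4√224 = 16*√14; 3√56 = 6*√14; 2√126 = 6*√14
Combine: (-8 - 16 + 6 + 6)·√14 = -12*√14

-12*√14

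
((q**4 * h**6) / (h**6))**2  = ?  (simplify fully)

q**8

Inside the bracket: q**4
Raise to the power 2: q**8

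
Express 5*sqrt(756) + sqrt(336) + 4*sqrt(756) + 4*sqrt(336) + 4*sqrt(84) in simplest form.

5*sqrt(756) = 30*sqrt(21); sqrt(336) = 4*sqrt(21); 4*sqrt(756) = 24*sqrt(21); 4*sqrt(336) = 16*sqrt(21); 4*sqrt(84) = 8*sqrt(21)
Combine: (30 + 4 + 24 + 16 + 8)·sqrt(21) = 82*sqrt(21)

82*sqrt(21)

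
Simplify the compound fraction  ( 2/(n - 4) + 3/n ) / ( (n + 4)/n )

Numerator: 2/(n - 4) + 3/n = (5*n - 12)/(n**2 - 4*n)
Denominator: (n + 4)/n = (n + 4)/n
Divide: ((5*n - 12)/(n**2 - 4*n)) · (n/(n + 4)) = (5*n - 12)/(n**2 - 16)

(5*n - 12)/(n**2 - 16)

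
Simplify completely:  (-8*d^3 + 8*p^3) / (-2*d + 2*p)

4*d^2 + 4*d*p + 4*p^2

(2*p)^3 - (2*d)^3 = (-2*d + 2*p)(4*d^2 + 4*d*p + 4*p^2).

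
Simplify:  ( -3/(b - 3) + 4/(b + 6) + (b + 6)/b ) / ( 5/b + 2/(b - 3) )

(b^3 + 10*b^2 - 30*b - 108)/(7*b^2 + 27*b - 90)

Numerator: -3/(b - 3) + 4/(b + 6) + (b + 6)/b = (b^3 + 10*b^2 - 30*b - 108)/(b^3 + 3*b^2 - 18*b)
Denominator: 5/b + 2/(b - 3) = (7*b - 15)/(b^2 - 3*b)
Divide: ((b^3 + 10*b^2 - 30*b - 108)/(b^3 + 3*b^2 - 18*b)) · ((b^2 - 3*b)/(7*b - 15)) = (b^3 + 10*b^2 - 30*b - 108)/(7*b^2 + 27*b - 90)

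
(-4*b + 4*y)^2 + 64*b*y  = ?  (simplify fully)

16*(b + y)^2

After expansion: 16*b^2 + 32*b*y + 16*y^2 — a perfect-square trinomial.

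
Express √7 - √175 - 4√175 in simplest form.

-24*√7

√7 = √7; √175 = 5*√7; 4√175 = 20*√7
Combine: (1 - 5 - 20)·√7 = -24*√7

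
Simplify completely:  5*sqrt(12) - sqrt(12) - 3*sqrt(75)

5*sqrt(12) = 10*sqrt(3); sqrt(12) = 2*sqrt(3); 3*sqrt(75) = 15*sqrt(3)
Combine: (10 - 2 - 15)·sqrt(3) = -7*sqrt(3)

-7*sqrt(3)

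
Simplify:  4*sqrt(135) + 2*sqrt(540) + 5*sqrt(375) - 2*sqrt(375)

39*sqrt(15)

4*sqrt(135) = 12*sqrt(15); 2*sqrt(540) = 12*sqrt(15); 5*sqrt(375) = 25*sqrt(15); 2*sqrt(375) = 10*sqrt(15)
Combine: (12 + 12 + 25 - 10)·sqrt(15) = 39*sqrt(15)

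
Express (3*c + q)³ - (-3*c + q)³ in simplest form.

Only the odd-power cross terms survive.

18*c*(3*c² + q²)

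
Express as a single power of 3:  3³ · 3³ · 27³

3^15

3³ = 3^3; 3³ = 3^3; 27³ = 3^9
Combine exponents: 3^15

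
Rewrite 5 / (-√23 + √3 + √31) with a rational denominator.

(-55*√23 - 25*√31 + 255*√3 + 10*√2139)/251

Group as (√3 + √31) - √23; multiply by (√3 + √31) + √23, then rationalise the remaining surd.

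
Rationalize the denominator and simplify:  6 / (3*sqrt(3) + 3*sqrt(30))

(-2*sqrt(3) + 2*sqrt(30))/27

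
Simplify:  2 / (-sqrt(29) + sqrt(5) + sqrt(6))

(-9*sqrt(29) - 14*sqrt(6) - 15*sqrt(5) - sqrt(870))/51

Group as (sqrt(5) + sqrt(6)) - sqrt(29); multiply by (sqrt(5) + sqrt(6)) + sqrt(29), then rationalise the remaining surd.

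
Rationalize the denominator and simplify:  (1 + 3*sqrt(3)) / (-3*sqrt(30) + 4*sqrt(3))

Multiply numerator and denominator by 4*sqrt(3) + 3*sqrt(30).
Denominator becomes -222; numerator becomes 4*sqrt(3) + 3*sqrt(30) + 36 + 27*sqrt(10).

(-27*sqrt(10) - 36 - 3*sqrt(30) - 4*sqrt(3))/222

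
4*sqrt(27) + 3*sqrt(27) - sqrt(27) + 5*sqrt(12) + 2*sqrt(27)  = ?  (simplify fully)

34*sqrt(3)

4*sqrt(27) = 12*sqrt(3); 3*sqrt(27) = 9*sqrt(3); sqrt(27) = 3*sqrt(3); 5*sqrt(12) = 10*sqrt(3); 2*sqrt(27) = 6*sqrt(3)
Combine: (12 + 9 - 3 + 10 + 6)·sqrt(3) = 34*sqrt(3)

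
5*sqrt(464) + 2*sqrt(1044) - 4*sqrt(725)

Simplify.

5*sqrt(464) = 20*sqrt(29); 2*sqrt(1044) = 12*sqrt(29); 4*sqrt(725) = 20*sqrt(29)
Combine: (20 + 12 - 20)·sqrt(29) = 12*sqrt(29)

12*sqrt(29)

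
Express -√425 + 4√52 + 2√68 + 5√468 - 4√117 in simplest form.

√425 = 5*√17; 4√52 = 8*√13; 2√68 = 4*√17; 5√468 = 30*√13; 4√117 = 12*√13

-√17 + 26*√13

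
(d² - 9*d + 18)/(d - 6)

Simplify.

d - 3

Factor: d² - 9*d + 18 = (d - 6)·(d - 3)
Cancel the common factor (d - 6).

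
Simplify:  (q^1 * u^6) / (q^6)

u^6/q^5

Quotient: (q^-5) * u^6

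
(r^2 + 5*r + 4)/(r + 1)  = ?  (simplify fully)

r + 4

Factor: r^2 + 5*r + 4 = (r + 1)*(r + 4)
Cancel the common factor (r + 1).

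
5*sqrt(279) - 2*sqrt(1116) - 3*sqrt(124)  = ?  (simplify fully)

5*sqrt(279) = 15*sqrt(31); 2*sqrt(1116) = 12*sqrt(31); 3*sqrt(124) = 6*sqrt(31)
Combine: (15 - 12 - 6)·sqrt(31) = -3*sqrt(31)

-3*sqrt(31)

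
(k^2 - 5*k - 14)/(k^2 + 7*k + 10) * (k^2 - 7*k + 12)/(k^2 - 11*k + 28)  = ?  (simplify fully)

Factor: k^2 - 5*k - 14 = (k + 2)*(k - 7);  k^2 + 7*k + 10 = (k + 5)*(k + 2);  k^2 - 7*k + 12 = (k - 4)*(k - 3);  k^2 - 11*k + 28 = (k - 7)*(k - 4)
Cancel the common factors (k - 7), (k + 2), (k - 4).

(k - 3)/(k + 5)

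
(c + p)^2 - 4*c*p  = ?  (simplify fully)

After expansion: c^2 - 2*c*p + p^2 — a perfect-square trinomial.

(c - p)^2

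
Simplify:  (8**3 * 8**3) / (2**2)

2**16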